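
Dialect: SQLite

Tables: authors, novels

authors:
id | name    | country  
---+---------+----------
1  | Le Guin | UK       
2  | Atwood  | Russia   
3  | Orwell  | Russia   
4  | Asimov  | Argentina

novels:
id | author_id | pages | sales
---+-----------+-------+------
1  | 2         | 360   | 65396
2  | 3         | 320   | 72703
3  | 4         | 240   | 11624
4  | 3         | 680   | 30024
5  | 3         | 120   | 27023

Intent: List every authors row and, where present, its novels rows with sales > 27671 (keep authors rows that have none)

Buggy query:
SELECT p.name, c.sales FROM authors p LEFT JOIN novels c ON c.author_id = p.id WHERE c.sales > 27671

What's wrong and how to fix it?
Bug: A WHERE condition on the right-hand table after LEFT JOIN drops unmatched parents

Fix: Put 'c.sales > 27671' in the JOIN's ON clause instead of WHERE

Corrected query:
SELECT p.name, c.sales FROM authors p LEFT JOIN novels c ON c.author_id = p.id AND c.sales > 27671

Result:
name    | sales
--------+------
Le Guin | NULL 
Atwood  | 65396
Orwell  | 30024
Orwell  | 72703
Asimov  | NULL 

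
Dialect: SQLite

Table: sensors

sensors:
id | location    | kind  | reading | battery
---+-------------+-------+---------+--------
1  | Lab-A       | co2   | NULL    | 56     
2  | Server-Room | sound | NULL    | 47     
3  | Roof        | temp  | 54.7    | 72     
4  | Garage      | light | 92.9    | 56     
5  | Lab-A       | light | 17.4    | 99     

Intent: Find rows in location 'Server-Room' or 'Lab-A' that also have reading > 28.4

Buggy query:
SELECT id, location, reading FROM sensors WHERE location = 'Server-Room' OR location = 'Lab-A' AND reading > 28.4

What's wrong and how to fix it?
Bug: AND binds tighter than OR, so this parses as location = 'Server-Room' OR (location = 'Lab-A' AND reading > 28.4)

Fix: Group the OR with parentheses (or use IN), then AND the threshold

Corrected query:
SELECT id, location, reading FROM sensors WHERE (location = 'Server-Room' OR location = 'Lab-A') AND reading > 28.4

Result:
(no rows)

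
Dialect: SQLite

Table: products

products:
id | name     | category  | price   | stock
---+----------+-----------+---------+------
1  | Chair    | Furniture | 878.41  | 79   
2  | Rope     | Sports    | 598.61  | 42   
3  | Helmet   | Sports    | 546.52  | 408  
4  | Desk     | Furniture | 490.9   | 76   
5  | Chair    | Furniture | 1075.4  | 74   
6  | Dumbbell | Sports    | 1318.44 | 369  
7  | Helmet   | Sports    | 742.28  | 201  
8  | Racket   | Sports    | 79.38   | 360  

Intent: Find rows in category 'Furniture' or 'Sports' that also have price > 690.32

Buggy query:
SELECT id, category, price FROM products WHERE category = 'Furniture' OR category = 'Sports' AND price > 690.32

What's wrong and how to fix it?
Bug: Without parentheses, AND is evaluated before OR, so the price filter only applies to the 'Sports' branch

Fix: Add parentheses around the OR so the AND applies to both alternatives

Corrected query:
SELECT id, category, price FROM products WHERE (category = 'Furniture' OR category = 'Sports') AND price > 690.32

Result:
id | category  | price  
---+-----------+--------
1  | Furniture | 878.41 
5  | Furniture | 1075.4 
6  | Sports    | 1318.44
7  | Sports    | 742.28 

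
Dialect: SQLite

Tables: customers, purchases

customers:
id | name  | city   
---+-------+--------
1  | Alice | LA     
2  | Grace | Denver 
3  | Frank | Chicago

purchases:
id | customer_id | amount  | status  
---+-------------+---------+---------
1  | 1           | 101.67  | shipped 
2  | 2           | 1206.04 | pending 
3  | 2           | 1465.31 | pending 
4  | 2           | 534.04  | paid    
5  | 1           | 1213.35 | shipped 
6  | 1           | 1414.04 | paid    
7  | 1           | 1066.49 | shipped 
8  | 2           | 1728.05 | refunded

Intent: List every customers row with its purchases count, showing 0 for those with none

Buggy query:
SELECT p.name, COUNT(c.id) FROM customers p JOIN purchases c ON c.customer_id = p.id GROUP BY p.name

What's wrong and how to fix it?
Bug: An inner join excludes parents with zero children

Fix: Switch to LEFT JOIN to retain unmatched parent rows

Corrected query:
SELECT p.name, COUNT(c.id) FROM customers p LEFT JOIN purchases c ON c.customer_id = p.id GROUP BY p.name

Result:
name  | COUNT(c.id)
------+------------
Alice | 4          
Frank | 0          
Grace | 4          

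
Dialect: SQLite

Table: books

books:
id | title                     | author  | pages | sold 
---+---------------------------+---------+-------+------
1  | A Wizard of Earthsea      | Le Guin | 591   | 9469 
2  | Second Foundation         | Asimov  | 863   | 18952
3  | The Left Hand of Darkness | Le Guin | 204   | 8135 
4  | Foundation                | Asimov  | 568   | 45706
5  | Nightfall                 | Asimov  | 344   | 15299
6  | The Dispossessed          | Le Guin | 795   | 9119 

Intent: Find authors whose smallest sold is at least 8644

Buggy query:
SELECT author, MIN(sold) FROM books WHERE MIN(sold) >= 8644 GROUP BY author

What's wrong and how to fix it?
Bug: Aggregates like MIN are computed per group after WHERE runs

Fix: Use HAVING for the per-group MIN condition

Corrected query:
SELECT author, MIN(sold) FROM books GROUP BY author HAVING MIN(sold) >= 8644

Result:
author | MIN(sold)
-------+----------
Asimov | 15299    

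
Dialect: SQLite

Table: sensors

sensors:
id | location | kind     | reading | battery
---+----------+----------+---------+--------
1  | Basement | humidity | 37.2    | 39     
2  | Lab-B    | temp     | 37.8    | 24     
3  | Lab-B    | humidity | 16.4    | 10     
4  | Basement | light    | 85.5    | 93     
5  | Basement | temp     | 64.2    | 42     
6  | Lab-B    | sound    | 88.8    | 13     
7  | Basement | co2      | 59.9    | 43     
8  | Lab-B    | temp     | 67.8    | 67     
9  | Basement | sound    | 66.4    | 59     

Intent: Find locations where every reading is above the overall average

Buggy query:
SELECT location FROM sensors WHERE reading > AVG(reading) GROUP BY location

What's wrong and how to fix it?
Bug: WHERE evaluates per row before aggregation, so AVG() is unavailable

Fix: Use a subquery for AVG and a HAVING MIN(...) filter so the condition holds for every row in the group

Corrected query:
SELECT location FROM sensors GROUP BY location HAVING MIN(reading) > (SELECT AVG(reading) FROM sensors)

Result:
(no rows)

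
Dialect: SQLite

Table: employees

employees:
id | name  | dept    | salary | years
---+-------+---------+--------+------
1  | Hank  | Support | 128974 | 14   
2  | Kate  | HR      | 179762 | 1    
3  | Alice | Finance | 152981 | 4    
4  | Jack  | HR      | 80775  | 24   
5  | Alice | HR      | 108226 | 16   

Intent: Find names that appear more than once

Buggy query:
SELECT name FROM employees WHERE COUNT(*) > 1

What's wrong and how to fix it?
Bug: WHERE can't reference COUNT(*); aggregates are computed after WHERE

Fix: GROUP BY name, then filter groups with HAVING COUNT(*) > 1

Corrected query:
SELECT name FROM employees GROUP BY name HAVING COUNT(*) > 1

Result:
name 
-----
Alice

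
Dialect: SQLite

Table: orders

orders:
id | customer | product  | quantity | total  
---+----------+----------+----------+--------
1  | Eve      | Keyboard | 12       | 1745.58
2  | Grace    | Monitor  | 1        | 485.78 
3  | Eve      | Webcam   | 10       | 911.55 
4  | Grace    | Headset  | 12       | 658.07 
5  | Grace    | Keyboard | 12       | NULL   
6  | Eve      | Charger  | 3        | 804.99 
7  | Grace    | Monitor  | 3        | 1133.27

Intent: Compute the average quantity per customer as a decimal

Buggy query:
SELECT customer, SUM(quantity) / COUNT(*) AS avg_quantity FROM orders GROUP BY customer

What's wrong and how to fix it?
Bug: Both operands are integers, so '/' performs integer division and truncates

Fix: Cast one side to REAL so the division keeps the fractional part

Corrected query:
SELECT customer, SUM(quantity) * 1.0 / COUNT(*) AS avg_quantity FROM orders GROUP BY customer

Result:
customer | avg_quantity
---------+-------------
Eve      | 8.333333    
Grace    | 7           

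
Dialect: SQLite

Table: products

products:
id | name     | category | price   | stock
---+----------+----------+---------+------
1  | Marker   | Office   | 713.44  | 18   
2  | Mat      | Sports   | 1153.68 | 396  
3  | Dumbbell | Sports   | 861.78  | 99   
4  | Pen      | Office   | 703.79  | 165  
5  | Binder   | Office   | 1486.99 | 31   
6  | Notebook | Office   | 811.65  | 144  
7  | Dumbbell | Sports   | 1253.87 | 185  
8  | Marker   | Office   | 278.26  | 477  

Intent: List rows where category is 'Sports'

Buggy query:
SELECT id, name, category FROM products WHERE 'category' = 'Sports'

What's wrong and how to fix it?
Bug: Single quotes denote string literals in SQL; the column name is being compared as a constant string

Fix: Reference the column as category without single quotes

Corrected query:
SELECT id, name, category FROM products WHERE category = 'Sports'

Result:
id | name     | category
---+----------+---------
2  | Mat      | Sports  
3  | Dumbbell | Sports  
7  | Dumbbell | Sports  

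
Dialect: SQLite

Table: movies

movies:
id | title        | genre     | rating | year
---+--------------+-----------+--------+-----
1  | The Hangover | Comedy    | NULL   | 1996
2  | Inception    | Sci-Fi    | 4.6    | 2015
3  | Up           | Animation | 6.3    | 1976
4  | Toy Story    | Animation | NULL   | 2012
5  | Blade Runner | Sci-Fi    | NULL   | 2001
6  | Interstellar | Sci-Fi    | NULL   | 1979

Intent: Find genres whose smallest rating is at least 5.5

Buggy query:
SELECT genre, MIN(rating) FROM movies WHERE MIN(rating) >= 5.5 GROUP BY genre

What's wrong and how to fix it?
Bug: Aggregates like MIN are computed per group after WHERE runs

Fix: Replace WHERE with HAVING after the GROUP BY

Corrected query:
SELECT genre, MIN(rating) FROM movies GROUP BY genre HAVING MIN(rating) >= 5.5

Result:
genre     | MIN(rating)
----------+------------
Animation | 6.3        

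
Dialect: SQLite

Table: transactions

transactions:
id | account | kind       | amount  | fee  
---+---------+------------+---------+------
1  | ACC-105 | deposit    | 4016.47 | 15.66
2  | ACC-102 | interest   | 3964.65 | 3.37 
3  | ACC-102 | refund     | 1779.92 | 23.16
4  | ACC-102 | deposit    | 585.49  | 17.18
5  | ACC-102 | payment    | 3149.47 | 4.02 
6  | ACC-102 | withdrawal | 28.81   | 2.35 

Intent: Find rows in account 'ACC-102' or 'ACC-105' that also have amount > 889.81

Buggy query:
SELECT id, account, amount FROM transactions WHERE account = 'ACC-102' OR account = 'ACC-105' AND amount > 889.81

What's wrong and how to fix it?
Bug: Without parentheses, AND is evaluated before OR, so the amount filter only applies to the 'ACC-105' branch

Fix: Group the OR with parentheses (or use IN), then AND the threshold

Corrected query:
SELECT id, account, amount FROM transactions WHERE (account = 'ACC-102' OR account = 'ACC-105') AND amount > 889.81

Result:
id | account | amount 
---+---------+--------
1  | ACC-105 | 4016.47
2  | ACC-102 | 3964.65
3  | ACC-102 | 1779.92
5  | ACC-102 | 3149.47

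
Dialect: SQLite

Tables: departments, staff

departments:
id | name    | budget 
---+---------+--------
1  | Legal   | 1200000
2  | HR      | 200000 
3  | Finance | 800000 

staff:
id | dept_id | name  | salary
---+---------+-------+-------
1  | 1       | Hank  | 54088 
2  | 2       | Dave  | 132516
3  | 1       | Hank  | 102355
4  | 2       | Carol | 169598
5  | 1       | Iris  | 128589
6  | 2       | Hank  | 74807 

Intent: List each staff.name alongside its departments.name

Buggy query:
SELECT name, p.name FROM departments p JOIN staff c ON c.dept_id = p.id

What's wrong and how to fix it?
Bug: 'name' exists in both joined tables, so the database can't tell which one is meant

Fix: Prefix ambiguous columns with the table alias

Corrected query:
SELECT c.name, p.name FROM departments p JOIN staff c ON c.dept_id = p.id

Result:
name  | name 
------+------
Hank  | Legal
Dave  | HR   
Hank  | Legal
Carol | HR   
Iris  | Legal
Hank  | HR   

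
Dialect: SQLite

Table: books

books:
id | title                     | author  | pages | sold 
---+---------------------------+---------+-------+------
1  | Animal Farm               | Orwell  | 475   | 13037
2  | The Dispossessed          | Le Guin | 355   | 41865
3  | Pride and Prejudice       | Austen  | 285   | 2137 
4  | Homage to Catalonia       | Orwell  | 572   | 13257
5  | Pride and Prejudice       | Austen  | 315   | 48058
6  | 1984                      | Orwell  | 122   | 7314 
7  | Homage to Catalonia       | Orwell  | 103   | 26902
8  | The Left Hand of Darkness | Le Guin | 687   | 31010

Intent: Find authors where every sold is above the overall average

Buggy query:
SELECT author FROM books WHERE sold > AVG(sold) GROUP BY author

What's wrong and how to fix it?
Bug: WHERE evaluates per row before aggregation, so AVG() is unavailable

Fix: Use a subquery for AVG and a HAVING MIN(...) filter so the condition holds for every row in the group

Corrected query:
SELECT author FROM books GROUP BY author HAVING MIN(sold) > (SELECT AVG(sold) FROM books)

Result:
author 
-------
Le Guin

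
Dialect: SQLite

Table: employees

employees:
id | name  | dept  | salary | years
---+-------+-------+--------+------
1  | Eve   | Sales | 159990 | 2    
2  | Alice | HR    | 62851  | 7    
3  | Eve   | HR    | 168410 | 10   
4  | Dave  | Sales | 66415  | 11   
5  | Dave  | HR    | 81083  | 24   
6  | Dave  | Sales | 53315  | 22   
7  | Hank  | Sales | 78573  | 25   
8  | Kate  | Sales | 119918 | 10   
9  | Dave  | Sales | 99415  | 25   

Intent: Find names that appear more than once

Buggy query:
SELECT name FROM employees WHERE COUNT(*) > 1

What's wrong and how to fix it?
Bug: WHERE can't reference COUNT(*); aggregates are computed after WHERE

Fix: Group first, then use HAVING for the count condition

Corrected query:
SELECT name FROM employees GROUP BY name HAVING COUNT(*) > 1

Result:
name
----
Dave
Eve 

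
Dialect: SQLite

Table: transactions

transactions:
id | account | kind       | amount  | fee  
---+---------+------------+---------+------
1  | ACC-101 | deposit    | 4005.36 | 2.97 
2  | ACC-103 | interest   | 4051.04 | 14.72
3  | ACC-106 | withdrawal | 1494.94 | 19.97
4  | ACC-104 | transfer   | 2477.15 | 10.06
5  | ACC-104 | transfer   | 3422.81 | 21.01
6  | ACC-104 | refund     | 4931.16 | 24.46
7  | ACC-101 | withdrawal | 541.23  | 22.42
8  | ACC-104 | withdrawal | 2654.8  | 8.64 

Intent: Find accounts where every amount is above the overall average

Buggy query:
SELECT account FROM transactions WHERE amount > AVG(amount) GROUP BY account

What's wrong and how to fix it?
Bug: WHERE evaluates per row before aggregation, so AVG() is unavailable

Fix: Compute the overall average in a scalar subquery and compare each group's MIN against it in HAVING

Corrected query:
SELECT account FROM transactions GROUP BY account HAVING MIN(amount) > (SELECT AVG(amount) FROM transactions)

Result:
account
-------
ACC-103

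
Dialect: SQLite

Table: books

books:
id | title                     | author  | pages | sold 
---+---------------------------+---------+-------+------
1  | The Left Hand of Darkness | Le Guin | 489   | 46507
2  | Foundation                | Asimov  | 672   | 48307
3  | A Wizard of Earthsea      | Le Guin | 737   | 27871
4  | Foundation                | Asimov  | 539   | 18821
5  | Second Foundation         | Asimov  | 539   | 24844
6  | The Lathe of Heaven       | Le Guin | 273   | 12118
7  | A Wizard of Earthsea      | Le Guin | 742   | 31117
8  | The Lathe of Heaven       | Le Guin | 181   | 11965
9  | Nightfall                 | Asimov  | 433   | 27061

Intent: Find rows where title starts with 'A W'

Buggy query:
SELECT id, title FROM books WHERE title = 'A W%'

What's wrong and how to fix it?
Bug: Wildcards only work with LIKE; '=' treats '%' as a literal character

Fix: Use LIKE for wildcard pattern matching

Corrected query:
SELECT id, title FROM books WHERE title LIKE 'A W%'

Result:
id | title               
---+---------------------
3  | A Wizard of Earthsea
7  | A Wizard of Earthsea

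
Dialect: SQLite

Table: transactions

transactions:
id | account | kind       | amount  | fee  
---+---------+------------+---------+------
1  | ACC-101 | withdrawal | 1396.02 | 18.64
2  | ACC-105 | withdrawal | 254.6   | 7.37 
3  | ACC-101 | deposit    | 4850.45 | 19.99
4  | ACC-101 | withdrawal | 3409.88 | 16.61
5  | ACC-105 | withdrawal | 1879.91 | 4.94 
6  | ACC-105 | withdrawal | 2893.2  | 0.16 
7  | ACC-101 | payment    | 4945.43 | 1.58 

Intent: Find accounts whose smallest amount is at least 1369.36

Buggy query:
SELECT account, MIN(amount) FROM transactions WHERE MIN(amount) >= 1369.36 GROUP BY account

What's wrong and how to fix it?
Bug: MIN() in WHERE is a misuse of aggregate

Fix: Replace WHERE with HAVING after the GROUP BY

Corrected query:
SELECT account, MIN(amount) FROM transactions GROUP BY account HAVING MIN(amount) >= 1369.36

Result:
account | MIN(amount)
--------+------------
ACC-101 | 1396.02    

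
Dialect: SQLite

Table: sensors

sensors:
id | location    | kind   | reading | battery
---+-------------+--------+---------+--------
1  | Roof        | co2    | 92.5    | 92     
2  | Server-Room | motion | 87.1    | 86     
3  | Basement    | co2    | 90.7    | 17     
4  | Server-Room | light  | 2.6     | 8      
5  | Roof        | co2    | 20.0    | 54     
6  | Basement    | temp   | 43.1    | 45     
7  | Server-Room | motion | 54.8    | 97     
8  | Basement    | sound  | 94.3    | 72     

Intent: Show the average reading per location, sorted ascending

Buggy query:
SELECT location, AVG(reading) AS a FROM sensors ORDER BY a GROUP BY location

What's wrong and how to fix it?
Bug: ORDER BY appears before GROUP BY; SQL clause order requires GROUP BY first

Fix: Reorder: SELECT … FROM … GROUP BY … ORDER BY …

Corrected query:
SELECT location, AVG(reading) AS a FROM sensors GROUP BY location ORDER BY a

Result:
location    | a        
------------+----------
Server-Room | 48.166667
Roof        | 56.25    
Basement    | 76.033333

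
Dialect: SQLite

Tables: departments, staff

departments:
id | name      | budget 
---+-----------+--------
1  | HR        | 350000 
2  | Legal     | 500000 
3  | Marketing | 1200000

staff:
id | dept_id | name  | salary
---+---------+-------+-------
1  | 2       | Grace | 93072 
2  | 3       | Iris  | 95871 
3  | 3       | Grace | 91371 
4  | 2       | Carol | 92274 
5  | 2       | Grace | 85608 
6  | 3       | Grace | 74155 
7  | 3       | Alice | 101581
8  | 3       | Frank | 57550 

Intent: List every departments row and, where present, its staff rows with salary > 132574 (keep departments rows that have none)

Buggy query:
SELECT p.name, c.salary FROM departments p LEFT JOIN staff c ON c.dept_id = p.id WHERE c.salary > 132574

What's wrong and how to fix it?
Bug: Filtering c.salary in WHERE discards the NULL rows produced by LEFT JOIN, turning it into an inner join

Fix: Move the right-table condition into the ON clause so unmatched parents are kept

Corrected query:
SELECT p.name, c.salary FROM departments p LEFT JOIN staff c ON c.dept_id = p.id AND c.salary > 132574

Result:
name      | salary
----------+-------
HR        | NULL  
Legal     | NULL  
Marketing | NULL  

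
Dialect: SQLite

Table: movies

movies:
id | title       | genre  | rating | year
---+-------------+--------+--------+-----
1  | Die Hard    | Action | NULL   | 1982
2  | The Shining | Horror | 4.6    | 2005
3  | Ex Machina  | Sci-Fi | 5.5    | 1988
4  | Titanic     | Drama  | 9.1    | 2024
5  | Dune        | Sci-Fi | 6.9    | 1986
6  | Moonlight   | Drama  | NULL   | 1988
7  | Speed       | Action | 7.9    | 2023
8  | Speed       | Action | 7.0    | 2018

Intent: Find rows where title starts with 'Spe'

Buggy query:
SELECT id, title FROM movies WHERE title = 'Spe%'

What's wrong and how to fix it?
Bug: '=' compares the literal string including the % character; pattern matching needs LIKE

Fix: Use LIKE for wildcard pattern matching

Corrected query:
SELECT id, title FROM movies WHERE title LIKE 'Spe%'

Result:
id | title
---+------
7  | Speed
8  | Speed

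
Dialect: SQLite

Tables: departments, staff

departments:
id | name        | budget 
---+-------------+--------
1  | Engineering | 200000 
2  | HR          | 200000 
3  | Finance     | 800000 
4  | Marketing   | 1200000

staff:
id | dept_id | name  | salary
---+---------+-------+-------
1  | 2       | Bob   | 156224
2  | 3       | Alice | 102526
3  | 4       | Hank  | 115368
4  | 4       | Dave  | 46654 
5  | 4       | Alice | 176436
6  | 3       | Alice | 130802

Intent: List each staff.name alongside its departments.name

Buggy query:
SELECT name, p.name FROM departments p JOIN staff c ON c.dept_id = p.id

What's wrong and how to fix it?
Bug: Both tables have a 'name' column; the unqualified reference is ambiguous

Fix: Qualify the column with its table alias (c.name)

Corrected query:
SELECT c.name, p.name FROM departments p JOIN staff c ON c.dept_id = p.id

Result:
name  | name     
------+----------
Bob   | HR       
Alice | Finance  
Hank  | Marketing
Dave  | Marketing
Alice | Marketing
Alice | Finance  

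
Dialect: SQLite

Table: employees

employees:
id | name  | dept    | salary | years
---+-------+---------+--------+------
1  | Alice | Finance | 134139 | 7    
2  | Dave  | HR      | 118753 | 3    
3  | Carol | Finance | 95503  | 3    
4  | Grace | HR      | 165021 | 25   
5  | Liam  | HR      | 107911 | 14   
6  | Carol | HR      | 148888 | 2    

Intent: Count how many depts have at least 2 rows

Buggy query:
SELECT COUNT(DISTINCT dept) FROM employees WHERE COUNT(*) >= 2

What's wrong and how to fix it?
Bug: WHERE filters individual rows, not groups, so a group-level COUNT is invalid there

Fix: Group first with HAVING COUNT(*) >= 2, then COUNT the resulting groups

Corrected query:
SELECT COUNT(*) FROM (SELECT dept FROM employees GROUP BY dept HAVING COUNT(*) >= 2)

Result:
COUNT(*)
--------
2       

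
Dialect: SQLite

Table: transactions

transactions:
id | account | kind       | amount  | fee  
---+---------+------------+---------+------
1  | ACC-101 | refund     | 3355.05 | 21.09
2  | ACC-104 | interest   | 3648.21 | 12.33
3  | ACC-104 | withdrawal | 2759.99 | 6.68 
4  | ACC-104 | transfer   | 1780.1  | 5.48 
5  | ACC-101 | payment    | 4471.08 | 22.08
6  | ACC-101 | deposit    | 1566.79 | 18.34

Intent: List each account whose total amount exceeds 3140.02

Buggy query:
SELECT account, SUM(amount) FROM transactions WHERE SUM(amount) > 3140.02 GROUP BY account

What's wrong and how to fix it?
Bug: Aggregate functions cannot appear in a WHERE clause

Fix: Use HAVING (which filters groups after aggregation) instead of WHERE

Corrected query:
SELECT account, SUM(amount) FROM transactions GROUP BY account HAVING SUM(amount) > 3140.02

Result:
account | SUM(amount)
--------+------------
ACC-101 | 9392.92    
ACC-104 | 8188.3     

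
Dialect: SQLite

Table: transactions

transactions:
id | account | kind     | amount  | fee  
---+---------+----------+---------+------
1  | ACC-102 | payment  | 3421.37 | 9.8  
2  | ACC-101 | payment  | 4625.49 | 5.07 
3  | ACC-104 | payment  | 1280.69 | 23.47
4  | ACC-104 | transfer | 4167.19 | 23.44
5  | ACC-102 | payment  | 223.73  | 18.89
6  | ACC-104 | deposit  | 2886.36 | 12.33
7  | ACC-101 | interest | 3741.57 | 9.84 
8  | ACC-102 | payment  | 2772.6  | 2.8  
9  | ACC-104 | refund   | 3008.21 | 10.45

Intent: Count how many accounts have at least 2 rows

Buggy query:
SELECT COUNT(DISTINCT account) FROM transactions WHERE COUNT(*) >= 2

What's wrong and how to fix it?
Bug: WHERE filters individual rows, not groups, so a group-level COUNT is invalid there

Fix: Use a subquery that GROUPs and filters with HAVING, then count its rows

Corrected query:
SELECT COUNT(*) FROM (SELECT account FROM transactions GROUP BY account HAVING COUNT(*) >= 2)

Result:
COUNT(*)
--------
3       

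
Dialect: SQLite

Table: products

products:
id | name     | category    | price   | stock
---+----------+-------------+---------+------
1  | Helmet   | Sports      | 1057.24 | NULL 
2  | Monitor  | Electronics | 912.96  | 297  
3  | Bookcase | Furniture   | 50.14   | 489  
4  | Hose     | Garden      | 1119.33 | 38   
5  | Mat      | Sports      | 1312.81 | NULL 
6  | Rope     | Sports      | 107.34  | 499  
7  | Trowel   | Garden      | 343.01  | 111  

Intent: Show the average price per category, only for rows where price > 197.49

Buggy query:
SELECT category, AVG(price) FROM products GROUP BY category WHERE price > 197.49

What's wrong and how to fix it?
Bug: Row-level WHERE must come before GROUP BY in the clause order

Fix: Place WHERE between FROM and GROUP BY

Corrected query:
SELECT category, AVG(price) FROM products WHERE price > 197.49 GROUP BY category

Result:
category    | AVG(price)
------------+-----------
Electronics | 912.96    
Garden      | 731.17    
Sports      | 1185.025  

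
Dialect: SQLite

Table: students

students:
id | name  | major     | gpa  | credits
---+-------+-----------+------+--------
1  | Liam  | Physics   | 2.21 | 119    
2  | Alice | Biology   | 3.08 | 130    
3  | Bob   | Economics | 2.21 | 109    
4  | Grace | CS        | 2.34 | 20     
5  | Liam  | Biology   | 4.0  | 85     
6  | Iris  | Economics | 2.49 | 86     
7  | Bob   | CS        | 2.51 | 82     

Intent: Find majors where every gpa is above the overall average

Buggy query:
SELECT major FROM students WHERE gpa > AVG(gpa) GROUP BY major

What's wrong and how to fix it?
Bug: AVG() is an aggregate; it can't sit directly in WHERE

Fix: Compute the overall average in a scalar subquery and compare each group's MIN against it in HAVING

Corrected query:
SELECT major FROM students GROUP BY major HAVING MIN(gpa) > (SELECT AVG(gpa) FROM students)

Result:
major  
-------
Biology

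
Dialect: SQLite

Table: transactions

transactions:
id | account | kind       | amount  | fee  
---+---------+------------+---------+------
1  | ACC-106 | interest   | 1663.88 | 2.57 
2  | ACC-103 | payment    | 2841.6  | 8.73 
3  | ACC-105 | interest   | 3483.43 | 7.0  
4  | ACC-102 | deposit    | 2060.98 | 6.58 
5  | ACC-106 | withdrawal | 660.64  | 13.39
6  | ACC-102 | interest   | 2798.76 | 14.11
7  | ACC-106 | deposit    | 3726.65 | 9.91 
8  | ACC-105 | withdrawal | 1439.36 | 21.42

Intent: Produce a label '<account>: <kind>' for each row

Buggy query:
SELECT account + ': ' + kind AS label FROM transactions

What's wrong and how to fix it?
Bug: SQLite uses || for string concatenation; + coerces text to numbers (yielding 0)

Fix: Use the || operator for string concatenation

Corrected query:
SELECT account || ': ' || kind AS label FROM transactions

Result:
label              
-------------------
ACC-106: interest  
ACC-103: payment   
ACC-105: interest  
ACC-102: deposit   
ACC-106: withdrawal
ACC-102: interest  
ACC-106: deposit   
ACC-105: withdrawal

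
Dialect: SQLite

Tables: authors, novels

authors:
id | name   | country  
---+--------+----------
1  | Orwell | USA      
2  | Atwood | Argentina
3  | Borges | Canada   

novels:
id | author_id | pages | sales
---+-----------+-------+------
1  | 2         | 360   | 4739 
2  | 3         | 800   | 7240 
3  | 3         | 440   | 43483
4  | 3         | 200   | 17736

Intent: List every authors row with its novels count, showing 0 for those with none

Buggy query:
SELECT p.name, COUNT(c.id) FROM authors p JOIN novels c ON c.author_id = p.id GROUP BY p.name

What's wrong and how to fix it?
Bug: INNER JOIN drops authors rows that have no matching novels rows

Fix: Use LEFT JOIN so parents without children still appear (COUNT(c.id) gives 0)

Corrected query:
SELECT p.name, COUNT(c.id) FROM authors p LEFT JOIN novels c ON c.author_id = p.id GROUP BY p.name

Result:
name   | COUNT(c.id)
-------+------------
Atwood | 1          
Borges | 3          
Orwell | 0          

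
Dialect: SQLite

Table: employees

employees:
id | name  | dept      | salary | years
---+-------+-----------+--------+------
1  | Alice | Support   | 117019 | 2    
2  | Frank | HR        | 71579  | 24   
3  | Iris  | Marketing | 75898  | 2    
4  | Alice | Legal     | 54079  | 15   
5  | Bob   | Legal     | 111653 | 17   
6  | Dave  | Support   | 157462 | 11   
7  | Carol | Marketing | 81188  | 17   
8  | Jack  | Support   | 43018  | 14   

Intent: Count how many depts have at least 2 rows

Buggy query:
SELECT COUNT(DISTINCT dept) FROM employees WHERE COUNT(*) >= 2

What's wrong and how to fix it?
Bug: COUNT(*) cannot appear in WHERE; the per-group count doesn't exist yet

Fix: Use a subquery that GROUPs and filters with HAVING, then count its rows

Corrected query:
SELECT COUNT(*) FROM (SELECT dept FROM employees GROUP BY dept HAVING COUNT(*) >= 2)

Result:
COUNT(*)
--------
3       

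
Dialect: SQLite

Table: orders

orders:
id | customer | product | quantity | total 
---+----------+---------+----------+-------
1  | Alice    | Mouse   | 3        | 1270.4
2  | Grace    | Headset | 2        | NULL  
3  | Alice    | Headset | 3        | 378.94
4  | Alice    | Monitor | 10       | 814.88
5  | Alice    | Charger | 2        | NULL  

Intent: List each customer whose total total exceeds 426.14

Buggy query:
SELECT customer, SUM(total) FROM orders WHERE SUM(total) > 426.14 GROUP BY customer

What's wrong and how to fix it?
Bug: SUM(total) is an aggregate, but WHERE filters rows before aggregation

Fix: Use HAVING (which filters groups after aggregation) instead of WHERE

Corrected query:
SELECT customer, SUM(total) FROM orders GROUP BY customer HAVING SUM(total) > 426.14

Result:
customer | SUM(total)
---------+-----------
Alice    | 2464.22   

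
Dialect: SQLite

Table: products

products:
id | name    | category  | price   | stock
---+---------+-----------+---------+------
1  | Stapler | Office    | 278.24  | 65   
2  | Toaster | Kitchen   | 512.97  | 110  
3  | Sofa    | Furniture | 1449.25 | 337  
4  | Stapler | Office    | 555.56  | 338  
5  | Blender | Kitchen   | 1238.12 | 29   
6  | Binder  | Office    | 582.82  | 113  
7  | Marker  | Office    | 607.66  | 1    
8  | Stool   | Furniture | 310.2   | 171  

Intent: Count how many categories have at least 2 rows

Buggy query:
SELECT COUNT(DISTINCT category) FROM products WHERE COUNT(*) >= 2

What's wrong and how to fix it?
Bug: COUNT(*) cannot appear in WHERE; the per-group count doesn't exist yet

Fix: Use a subquery that GROUPs and filters with HAVING, then count its rows

Corrected query:
SELECT COUNT(*) FROM (SELECT category FROM products GROUP BY category HAVING COUNT(*) >= 2)

Result:
COUNT(*)
--------
3       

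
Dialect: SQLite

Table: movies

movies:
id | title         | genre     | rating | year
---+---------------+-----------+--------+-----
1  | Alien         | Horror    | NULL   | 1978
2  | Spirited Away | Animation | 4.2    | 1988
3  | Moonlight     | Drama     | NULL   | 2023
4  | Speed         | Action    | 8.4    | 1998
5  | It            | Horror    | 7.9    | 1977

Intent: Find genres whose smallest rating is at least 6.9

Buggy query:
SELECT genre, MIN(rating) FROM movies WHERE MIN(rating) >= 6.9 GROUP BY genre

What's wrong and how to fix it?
Bug: MIN() in WHERE is a misuse of aggregate

Fix: Use HAVING for the per-group MIN condition

Corrected query:
SELECT genre, MIN(rating) FROM movies GROUP BY genre HAVING MIN(rating) >= 6.9

Result:
genre  | MIN(rating)
-------+------------
Action | 8.4        
Horror | 7.9        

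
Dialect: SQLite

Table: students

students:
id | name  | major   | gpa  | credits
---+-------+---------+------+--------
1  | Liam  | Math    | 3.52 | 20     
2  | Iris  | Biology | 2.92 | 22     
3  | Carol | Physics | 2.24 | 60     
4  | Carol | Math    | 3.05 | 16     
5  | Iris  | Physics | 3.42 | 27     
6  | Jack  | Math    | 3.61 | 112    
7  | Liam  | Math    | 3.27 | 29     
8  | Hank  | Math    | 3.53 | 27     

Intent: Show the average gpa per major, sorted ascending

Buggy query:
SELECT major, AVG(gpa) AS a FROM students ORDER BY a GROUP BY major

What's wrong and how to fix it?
Bug: ORDER BY appears before GROUP BY; SQL clause order requires GROUP BY first

Fix: Reorder: SELECT … FROM … GROUP BY … ORDER BY …

Corrected query:
SELECT major, AVG(gpa) AS a FROM students GROUP BY major ORDER BY a

Result:
major   | a    
--------+------
Physics | 2.83 
Biology | 2.92 
Math    | 3.396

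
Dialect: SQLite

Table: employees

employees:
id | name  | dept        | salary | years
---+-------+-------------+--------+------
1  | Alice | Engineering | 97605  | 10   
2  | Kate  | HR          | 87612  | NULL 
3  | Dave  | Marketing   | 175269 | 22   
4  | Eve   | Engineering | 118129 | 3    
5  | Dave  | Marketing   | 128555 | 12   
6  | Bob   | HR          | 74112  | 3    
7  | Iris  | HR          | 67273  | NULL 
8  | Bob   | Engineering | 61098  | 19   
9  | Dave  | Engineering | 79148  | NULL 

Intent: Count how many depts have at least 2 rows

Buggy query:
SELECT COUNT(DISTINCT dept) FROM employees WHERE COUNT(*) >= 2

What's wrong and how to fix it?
Bug: COUNT(*) cannot appear in WHERE; the per-group count doesn't exist yet

Fix: Group first with HAVING COUNT(*) >= 2, then COUNT the resulting groups

Corrected query:
SELECT COUNT(*) FROM (SELECT dept FROM employees GROUP BY dept HAVING COUNT(*) >= 2)

Result:
COUNT(*)
--------
3       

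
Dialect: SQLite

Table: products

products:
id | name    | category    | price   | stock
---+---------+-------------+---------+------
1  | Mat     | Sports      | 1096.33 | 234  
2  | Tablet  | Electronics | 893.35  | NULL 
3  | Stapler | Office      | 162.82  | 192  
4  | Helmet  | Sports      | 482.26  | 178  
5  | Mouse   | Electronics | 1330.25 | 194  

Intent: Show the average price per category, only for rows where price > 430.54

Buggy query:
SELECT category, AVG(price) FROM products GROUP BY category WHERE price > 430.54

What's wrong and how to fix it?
Bug: Row-level WHERE must come before GROUP BY in the clause order

Fix: Place WHERE between FROM and GROUP BY

Corrected query:
SELECT category, AVG(price) FROM products WHERE price > 430.54 GROUP BY category

Result:
category    | AVG(price)
------------+-----------
Electronics | 1111.8    
Sports      | 789.295   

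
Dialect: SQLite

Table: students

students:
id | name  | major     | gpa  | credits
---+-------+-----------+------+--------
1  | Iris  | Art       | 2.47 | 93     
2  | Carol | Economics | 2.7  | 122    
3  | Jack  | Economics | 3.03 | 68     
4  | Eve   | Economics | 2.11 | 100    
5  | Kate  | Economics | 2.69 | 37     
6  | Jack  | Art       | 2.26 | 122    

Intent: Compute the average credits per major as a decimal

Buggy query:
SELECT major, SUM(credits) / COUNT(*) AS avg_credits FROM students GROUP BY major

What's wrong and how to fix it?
Bug: Both operands are integers, so '/' performs integer division and truncates

Fix: Cast one side to REAL so the division keeps the fractional part

Corrected query:
SELECT major, SUM(credits) * 1.0 / COUNT(*) AS avg_credits FROM students GROUP BY major

Result:
major     | avg_credits
----------+------------
Art       | 107.5      
Economics | 81.75      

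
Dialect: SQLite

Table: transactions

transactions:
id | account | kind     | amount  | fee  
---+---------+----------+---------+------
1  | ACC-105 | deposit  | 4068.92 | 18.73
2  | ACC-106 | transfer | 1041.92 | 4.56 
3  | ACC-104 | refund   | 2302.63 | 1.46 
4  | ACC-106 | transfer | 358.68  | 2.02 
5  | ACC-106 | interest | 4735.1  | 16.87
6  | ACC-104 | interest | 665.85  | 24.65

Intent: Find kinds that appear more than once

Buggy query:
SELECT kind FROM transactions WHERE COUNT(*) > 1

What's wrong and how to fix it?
Bug: COUNT(*) is an aggregate and cannot be used in WHERE

Fix: Group first, then use HAVING for the count condition

Corrected query:
SELECT kind FROM transactions GROUP BY kind HAVING COUNT(*) > 1

Result:
kind    
--------
interest
transfer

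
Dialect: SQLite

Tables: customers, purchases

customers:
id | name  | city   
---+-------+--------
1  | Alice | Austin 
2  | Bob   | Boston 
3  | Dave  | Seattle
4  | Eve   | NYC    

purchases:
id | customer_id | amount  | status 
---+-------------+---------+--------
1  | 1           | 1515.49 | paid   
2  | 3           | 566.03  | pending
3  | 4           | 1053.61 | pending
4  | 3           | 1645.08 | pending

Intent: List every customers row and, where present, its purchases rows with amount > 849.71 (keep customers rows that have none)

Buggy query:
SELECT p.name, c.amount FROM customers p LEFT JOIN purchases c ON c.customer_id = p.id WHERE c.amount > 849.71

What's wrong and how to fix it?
Bug: Filtering c.amount in WHERE discards the NULL rows produced by LEFT JOIN, turning it into an inner join

Fix: Put 'c.amount > 849.71' in the JOIN's ON clause instead of WHERE

Corrected query:
SELECT p.name, c.amount FROM customers p LEFT JOIN purchases c ON c.customer_id = p.id AND c.amount > 849.71

Result:
name  | amount 
------+--------
Alice | 1515.49
Bob   | NULL   
Dave  | 1645.08
Eve   | 1053.61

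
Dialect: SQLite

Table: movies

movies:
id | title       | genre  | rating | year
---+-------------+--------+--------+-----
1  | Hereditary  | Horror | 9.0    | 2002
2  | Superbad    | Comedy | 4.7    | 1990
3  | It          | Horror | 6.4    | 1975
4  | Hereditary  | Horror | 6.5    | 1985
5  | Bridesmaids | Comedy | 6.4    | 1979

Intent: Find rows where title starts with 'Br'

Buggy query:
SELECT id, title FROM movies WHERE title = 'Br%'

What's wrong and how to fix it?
Bug: '=' compares the literal string including the % character; pattern matching needs LIKE

Fix: Replace '=' with LIKE so 'Br%' is treated as a pattern

Corrected query:
SELECT id, title FROM movies WHERE title LIKE 'Br%'

Result:
id | title      
---+------------
5  | Bridesmaids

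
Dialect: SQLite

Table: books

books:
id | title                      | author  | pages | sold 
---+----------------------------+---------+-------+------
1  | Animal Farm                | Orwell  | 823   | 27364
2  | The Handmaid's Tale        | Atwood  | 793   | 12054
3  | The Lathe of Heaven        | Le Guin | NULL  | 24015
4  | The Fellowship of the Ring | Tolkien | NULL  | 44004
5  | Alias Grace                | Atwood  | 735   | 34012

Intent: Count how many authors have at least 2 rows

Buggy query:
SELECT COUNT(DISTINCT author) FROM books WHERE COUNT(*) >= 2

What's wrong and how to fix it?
Bug: WHERE filters individual rows, not groups, so a group-level COUNT is invalid there

Fix: Use a subquery that GROUPs and filters with HAVING, then count its rows

Corrected query:
SELECT COUNT(*) FROM (SELECT author FROM books GROUP BY author HAVING COUNT(*) >= 2)

Result:
COUNT(*)
--------
1       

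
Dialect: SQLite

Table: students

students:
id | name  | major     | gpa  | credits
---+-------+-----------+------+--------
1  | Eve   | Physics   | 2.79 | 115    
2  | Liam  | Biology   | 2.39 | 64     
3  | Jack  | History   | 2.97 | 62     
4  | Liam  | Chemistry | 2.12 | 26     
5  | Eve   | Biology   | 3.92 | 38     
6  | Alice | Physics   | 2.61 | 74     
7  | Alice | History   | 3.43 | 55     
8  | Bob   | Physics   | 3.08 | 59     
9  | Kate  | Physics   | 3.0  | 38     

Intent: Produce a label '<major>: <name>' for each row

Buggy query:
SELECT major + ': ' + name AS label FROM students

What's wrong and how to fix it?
Bug: '+' is numeric addition; on text columns SQLite converts them to 0 instead of concatenating

Fix: Replace + with || to concatenate text

Corrected query:
SELECT major || ': ' || name AS label FROM students

Result:
label          
---------------
Physics: Eve   
Biology: Liam  
History: Jack  
Chemistry: Liam
Biology: Eve   
Physics: Alice 
History: Alice 
Physics: Bob   
Physics: Kate  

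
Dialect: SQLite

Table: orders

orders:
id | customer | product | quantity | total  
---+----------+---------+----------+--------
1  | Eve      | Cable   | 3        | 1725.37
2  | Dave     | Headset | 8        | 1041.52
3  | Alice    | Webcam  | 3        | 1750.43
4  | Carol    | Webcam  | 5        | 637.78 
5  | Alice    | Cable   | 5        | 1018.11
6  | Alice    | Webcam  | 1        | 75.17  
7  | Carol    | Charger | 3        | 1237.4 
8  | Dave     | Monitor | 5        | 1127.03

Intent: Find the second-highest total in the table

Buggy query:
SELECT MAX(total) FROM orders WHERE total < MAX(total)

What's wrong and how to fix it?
Bug: The inner MAX is an aggregate inside WHERE, which is not allowed

Fix: Compute the overall MAX in a subquery, then take MAX of rows below it

Corrected query:
SELECT MAX(total) FROM orders WHERE total < (SELECT MAX(total) FROM orders)

Result:
MAX(total)
----------
1725.37   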